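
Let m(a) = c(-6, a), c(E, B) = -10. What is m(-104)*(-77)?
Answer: 770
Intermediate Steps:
m(a) = -10
m(-104)*(-77) = -10*(-77) = 770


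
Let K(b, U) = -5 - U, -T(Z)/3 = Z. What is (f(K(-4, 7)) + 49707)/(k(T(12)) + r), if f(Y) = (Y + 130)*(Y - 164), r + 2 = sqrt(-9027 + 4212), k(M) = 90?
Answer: 2546632/12559 - 86817*I*sqrt(535)/12559 ≈ 202.77 - 159.89*I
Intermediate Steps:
T(Z) = -3*Z
r = -2 + 3*I*sqrt(535) (r = -2 + sqrt(-9027 + 4212) = -2 + sqrt(-4815) = -2 + 3*I*sqrt(535) ≈ -2.0 + 69.39*I)
f(Y) = (-164 + Y)*(130 + Y) (f(Y) = (130 + Y)*(-164 + Y) = (-164 + Y)*(130 + Y))
(f(K(-4, 7)) + 49707)/(k(T(12)) + r) = ((-21320 + (-5 - 1*7)**2 - 34*(-5 - 1*7)) + 49707)/(90 + (-2 + 3*I*sqrt(535))) = ((-21320 + (-5 - 7)**2 - 34*(-5 - 7)) + 49707)/(88 + 3*I*sqrt(535)) = ((-21320 + (-12)**2 - 34*(-12)) + 49707)/(88 + 3*I*sqrt(535)) = ((-21320 + 144 + 408) + 49707)/(88 + 3*I*sqrt(535)) = (-20768 + 49707)/(88 + 3*I*sqrt(535)) = 28939/(88 + 3*I*sqrt(535))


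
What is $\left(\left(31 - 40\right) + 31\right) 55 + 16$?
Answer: $1226$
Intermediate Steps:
$\left(\left(31 - 40\right) + 31\right) 55 + 16 = \left(-9 + 31\right) 55 + 16 = 22 \cdot 55 + 16 = 1210 + 16 = 1226$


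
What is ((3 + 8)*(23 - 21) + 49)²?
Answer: 5041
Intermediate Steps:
((3 + 8)*(23 - 21) + 49)² = (11*2 + 49)² = (22 + 49)² = 71² = 5041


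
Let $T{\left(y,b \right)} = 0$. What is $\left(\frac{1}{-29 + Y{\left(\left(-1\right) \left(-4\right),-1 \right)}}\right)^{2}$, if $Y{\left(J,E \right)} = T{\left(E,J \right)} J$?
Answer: $\frac{1}{841} \approx 0.0011891$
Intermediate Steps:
$Y{\left(J,E \right)} = 0$ ($Y{\left(J,E \right)} = 0 J = 0$)
$\left(\frac{1}{-29 + Y{\left(\left(-1\right) \left(-4\right),-1 \right)}}\right)^{2} = \left(\frac{1}{-29 + 0}\right)^{2} = \left(\frac{1}{-29}\right)^{2} = \left(- \frac{1}{29}\right)^{2} = \frac{1}{841}$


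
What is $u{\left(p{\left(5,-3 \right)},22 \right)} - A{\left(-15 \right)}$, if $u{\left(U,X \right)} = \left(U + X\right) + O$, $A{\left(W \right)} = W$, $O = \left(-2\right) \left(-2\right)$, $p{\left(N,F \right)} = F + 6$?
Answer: $44$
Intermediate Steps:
$p{\left(N,F \right)} = 6 + F$
$O = 4$
$u{\left(U,X \right)} = 4 + U + X$ ($u{\left(U,X \right)} = \left(U + X\right) + 4 = 4 + U + X$)
$u{\left(p{\left(5,-3 \right)},22 \right)} - A{\left(-15 \right)} = \left(4 + \left(6 - 3\right) + 22\right) - -15 = \left(4 + 3 + 22\right) + 15 = 29 + 15 = 44$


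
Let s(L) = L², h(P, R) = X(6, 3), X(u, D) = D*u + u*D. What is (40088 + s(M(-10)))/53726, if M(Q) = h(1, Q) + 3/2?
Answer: 165977/214904 ≈ 0.77233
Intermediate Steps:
X(u, D) = 2*D*u (X(u, D) = D*u + D*u = 2*D*u)
h(P, R) = 36 (h(P, R) = 2*3*6 = 36)
M(Q) = 75/2 (M(Q) = 36 + 3/2 = 75/2)
(40088 + s(M(-10)))/53726 = (40088 + (75/2)²)/53726 = (40088 + 5625/4)*(1/53726) = (165977/4)*(1/53726) = 165977/214904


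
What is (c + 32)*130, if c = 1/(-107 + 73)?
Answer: 70655/17 ≈ 4156.2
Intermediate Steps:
c = -1/34 (c = 1/(-34) = -1/34 ≈ -0.029412)
(c + 32)*130 = (-1/34 + 32)*130 = (1087/34)*130 = 70655/17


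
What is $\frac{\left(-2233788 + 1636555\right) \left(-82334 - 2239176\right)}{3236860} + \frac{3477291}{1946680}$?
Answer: $\frac{134952438928248533}{315056531240} \approx 4.2834 \cdot 10^{5}$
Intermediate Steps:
$\frac{\left(-2233788 + 1636555\right) \left(-82334 - 2239176\right)}{3236860} + \frac{3477291}{1946680} = \left(-597233\right) \left(-2321510\right) \frac{1}{3236860} + 3477291 \cdot \frac{1}{1946680} = 1386482381830 \cdot \frac{1}{3236860} + \frac{3477291}{1946680} = \frac{138648238183}{323686} + \frac{3477291}{1946680} = \frac{134952438928248533}{315056531240}$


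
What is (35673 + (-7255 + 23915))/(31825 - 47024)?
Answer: -52333/15199 ≈ -3.4432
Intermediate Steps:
(35673 + (-7255 + 23915))/(31825 - 47024) = (35673 + 16660)/(-15199) = 52333*(-1/15199) = -52333/15199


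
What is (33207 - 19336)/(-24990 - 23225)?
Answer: -13871/48215 ≈ -0.28769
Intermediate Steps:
(33207 - 19336)/(-24990 - 23225) = 13871/(-48215) = 13871*(-1/48215) = -13871/48215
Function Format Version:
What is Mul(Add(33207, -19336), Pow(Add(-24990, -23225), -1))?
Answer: Rational(-13871, 48215) ≈ -0.28769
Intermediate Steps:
Mul(Add(33207, -19336), Pow(Add(-24990, -23225), -1)) = Mul(13871, Pow(-48215, -1)) = Mul(13871, Rational(-1, 48215)) = Rational(-13871, 48215)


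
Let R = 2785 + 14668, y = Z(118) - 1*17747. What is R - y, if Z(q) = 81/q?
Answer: 4153519/118 ≈ 35199.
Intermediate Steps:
y = -2094065/118 (y = 81/118 - 1*17747 = 81*(1/118) - 17747 = 81/118 - 17747 = -2094065/118 ≈ -17746.)
R = 17453
R - y = 17453 - 1*(-2094065/118) = 17453 + 2094065/118 = 4153519/118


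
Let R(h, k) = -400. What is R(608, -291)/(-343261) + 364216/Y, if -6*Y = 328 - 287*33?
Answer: 750130547456/3138435323 ≈ 239.01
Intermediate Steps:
Y = 9143/6 (Y = -(328 - 287*33)/6 = -(328 - 9471)/6 = -1/6*(-9143) = 9143/6 ≈ 1523.8)
R(608, -291)/(-343261) + 364216/Y = -400/(-343261) + 364216/(9143/6) = -400*(-1/343261) + 364216*(6/9143) = 400/343261 + 2185296/9143 = 750130547456/3138435323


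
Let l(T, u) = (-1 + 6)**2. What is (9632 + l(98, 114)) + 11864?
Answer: 21521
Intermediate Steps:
l(T, u) = 25 (l(T, u) = 5**2 = 25)
(9632 + l(98, 114)) + 11864 = (9632 + 25) + 11864 = 9657 + 11864 = 21521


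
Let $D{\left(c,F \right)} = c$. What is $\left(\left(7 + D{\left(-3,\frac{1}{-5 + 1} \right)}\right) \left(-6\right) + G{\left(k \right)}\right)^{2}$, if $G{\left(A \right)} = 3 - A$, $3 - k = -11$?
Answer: $1225$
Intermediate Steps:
$k = 14$ ($k = 3 - -11 = 3 + 11 = 14$)
$\left(\left(7 + D{\left(-3,\frac{1}{-5 + 1} \right)}\right) \left(-6\right) + G{\left(k \right)}\right)^{2} = \left(\left(7 - 3\right) \left(-6\right) + \left(3 - 14\right)\right)^{2} = \left(4 \left(-6\right) + \left(3 - 14\right)\right)^{2} = \left(-24 - 11\right)^{2} = \left(-35\right)^{2} = 1225$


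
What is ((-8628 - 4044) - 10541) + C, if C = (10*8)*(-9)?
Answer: -23933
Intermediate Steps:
C = -720 (C = 80*(-9) = -720)
((-8628 - 4044) - 10541) + C = ((-8628 - 4044) - 10541) - 720 = (-12672 - 10541) - 720 = -23213 - 720 = -23933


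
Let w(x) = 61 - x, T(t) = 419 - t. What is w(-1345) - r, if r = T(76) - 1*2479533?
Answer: 2480596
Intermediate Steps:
r = -2479190 (r = (419 - 1*76) - 1*2479533 = (419 - 76) - 2479533 = 343 - 2479533 = -2479190)
w(-1345) - r = (61 - 1*(-1345)) - 1*(-2479190) = (61 + 1345) + 2479190 = 1406 + 2479190 = 2480596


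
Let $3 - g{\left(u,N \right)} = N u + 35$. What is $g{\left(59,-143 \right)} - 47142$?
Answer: $-38737$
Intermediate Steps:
$g{\left(u,N \right)} = -32 - N u$ ($g{\left(u,N \right)} = 3 - \left(N u + 35\right) = 3 - \left(35 + N u\right) = -32 - N u$)
$g{\left(59,-143 \right)} - 47142 = \left(-32 - \left(-143\right) 59\right) - 47142 = \left(-32 + 8437\right) - 47142 = 8405 - 47142 = -38737$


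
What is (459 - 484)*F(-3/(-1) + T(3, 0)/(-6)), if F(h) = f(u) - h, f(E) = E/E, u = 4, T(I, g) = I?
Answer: 75/2 ≈ 37.500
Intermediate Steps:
f(E) = 1
F(h) = 1 - h
(459 - 484)*F(-3/(-1) + T(3, 0)/(-6)) = (459 - 484)*(1 - (-3/(-1) + 3/(-6))) = -25*(1 - (-3*(-1) + 3*(-⅙))) = -25*(1 - (3 - ½)) = -25*(1 - 1*5/2) = -25*(1 - 5/2) = -25*(-3/2) = 75/2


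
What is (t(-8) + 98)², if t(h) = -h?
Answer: 11236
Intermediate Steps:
(t(-8) + 98)² = (-1*(-8) + 98)² = (8 + 98)² = 106² = 11236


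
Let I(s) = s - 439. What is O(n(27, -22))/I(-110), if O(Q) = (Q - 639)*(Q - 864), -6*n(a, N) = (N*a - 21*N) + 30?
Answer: -526834/549 ≈ -959.63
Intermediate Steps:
I(s) = -439 + s
n(a, N) = -5 + 7*N/2 - N*a/6 (n(a, N) = -((N*a - 21*N) + 30)/6 = -((-21*N + N*a) + 30)/6 = -(30 - 21*N + N*a)/6 = -5 + 7*N/2 - N*a/6)
O(Q) = (-864 + Q)*(-639 + Q) (O(Q) = (-639 + Q)*(-864 + Q) = (-864 + Q)*(-639 + Q))
O(n(27, -22))/I(-110) = (552096 + (-5 + (7/2)*(-22) - 1/6*(-22)*27)**2 - 1503*(-5 + (7/2)*(-22) - 1/6*(-22)*27))/(-439 - 110) = (552096 + (-5 - 77 + 99)**2 - 1503*(-5 - 77 + 99))/(-549) = (552096 + 17**2 - 1503*17)*(-1/549) = (552096 + 289 - 25551)*(-1/549) = 526834*(-1/549) = -526834/549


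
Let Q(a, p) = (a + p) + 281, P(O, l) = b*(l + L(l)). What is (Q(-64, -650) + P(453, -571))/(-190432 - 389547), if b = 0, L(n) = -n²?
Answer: 433/579979 ≈ 0.00074658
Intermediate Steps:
P(O, l) = 0 (P(O, l) = 0*(l - l²) = 0)
Q(a, p) = 281 + a + p
(Q(-64, -650) + P(453, -571))/(-190432 - 389547) = ((281 - 64 - 650) + 0)/(-190432 - 389547) = (-433 + 0)/(-579979) = -433*(-1/579979) = 433/579979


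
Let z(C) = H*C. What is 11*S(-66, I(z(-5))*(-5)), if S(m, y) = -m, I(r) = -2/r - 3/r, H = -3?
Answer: 726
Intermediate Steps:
z(C) = -3*C
I(r) = -5/r
11*S(-66, I(z(-5))*(-5)) = 11*(-1*(-66)) = 11*66 = 726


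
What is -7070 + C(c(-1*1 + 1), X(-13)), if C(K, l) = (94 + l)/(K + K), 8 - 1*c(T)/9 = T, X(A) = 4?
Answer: -508991/72 ≈ -7069.3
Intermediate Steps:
c(T) = 72 - 9*T
C(K, l) = (94 + l)/(2*K) (C(K, l) = (94 + l)/((2*K)) = (94 + l)*(1/(2*K)) = (94 + l)/(2*K))
-7070 + C(c(-1*1 + 1), X(-13)) = -7070 + (94 + 4)/(2*(72 - 9*(-1*1 + 1))) = -7070 + (1/2)*98/(72 - 9*(-1 + 1)) = -7070 + (1/2)*98/(72 - 9*0) = -7070 + (1/2)*98/(72 + 0) = -7070 + (1/2)*98/72 = -7070 + (1/2)*(1/72)*98 = -7070 + 49/72 = -508991/72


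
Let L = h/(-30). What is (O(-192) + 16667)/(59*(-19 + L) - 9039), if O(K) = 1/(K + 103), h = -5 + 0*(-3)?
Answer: -8900172/5420189 ≈ -1.6420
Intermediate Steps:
h = -5 (h = -5 + 0 = -5)
O(K) = 1/(103 + K)
L = 1/6 (L = -5/(-30) = -5*(-1/30) = 1/6 ≈ 0.16667)
(O(-192) + 16667)/(59*(-19 + L) - 9039) = (1/(103 - 192) + 16667)/(59*(-19 + 1/6) - 9039) = (1/(-89) + 16667)/(59*(-113/6) - 9039) = (-1/89 + 16667)/(-6667/6 - 9039) = 1483362/(89*(-60901/6)) = (1483362/89)*(-6/60901) = -8900172/5420189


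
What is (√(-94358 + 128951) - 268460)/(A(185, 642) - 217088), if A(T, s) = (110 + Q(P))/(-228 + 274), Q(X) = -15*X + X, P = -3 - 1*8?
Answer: 1543645/1248223 - 23*√34593/4992892 ≈ 1.2358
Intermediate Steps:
P = -11 (P = -3 - 8 = -11)
Q(X) = -14*X
A(T, s) = 132/23 (A(T, s) = (110 - 14*(-11))/(-228 + 274) = (110 + 154)/46 = 264*(1/46) = 132/23)
(√(-94358 + 128951) - 268460)/(A(185, 642) - 217088) = (√(-94358 + 128951) - 268460)/(132/23 - 217088) = (√34593 - 268460)/(-4992892/23) = (-268460 + √34593)*(-23/4992892) = 1543645/1248223 - 23*√34593/4992892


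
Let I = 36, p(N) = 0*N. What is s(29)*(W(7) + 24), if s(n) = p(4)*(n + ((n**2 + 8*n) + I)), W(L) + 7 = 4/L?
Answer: 0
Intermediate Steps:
p(N) = 0
W(L) = -7 + 4/L
s(n) = 0 (s(n) = 0*(n + ((n**2 + 8*n) + 36)) = 0*(n + (36 + n**2 + 8*n)) = 0*(36 + n**2 + 9*n) = 0)
s(29)*(W(7) + 24) = 0*((-7 + 4/7) + 24) = 0*(-45/7 + 24) = 0*(123/7) = 0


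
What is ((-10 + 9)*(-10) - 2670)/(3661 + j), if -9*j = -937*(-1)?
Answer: -5985/8003 ≈ -0.74784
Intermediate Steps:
j = -937/9 (j = -(-937)*(-1)/9 = -⅑*937 = -937/9 ≈ -104.11)
((-10 + 9)*(-10) - 2670)/(3661 + j) = ((-10 + 9)*(-10) - 2670)/(3661 - 937/9) = (-1*(-10) - 2670)/(32012/9) = (10 - 2670)*(9/32012) = -2660*9/32012 = -5985/8003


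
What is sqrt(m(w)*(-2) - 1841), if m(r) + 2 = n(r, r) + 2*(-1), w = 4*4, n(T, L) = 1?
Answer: I*sqrt(1835) ≈ 42.837*I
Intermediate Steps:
w = 16
m(r) = -3 (m(r) = -2 + (1 + 2*(-1)) = -2 + (1 - 2) = -2 - 1 = -3)
sqrt(m(w)*(-2) - 1841) = sqrt(-3*(-2) - 1841) = sqrt(6 - 1841) = sqrt(-1835) = I*sqrt(1835)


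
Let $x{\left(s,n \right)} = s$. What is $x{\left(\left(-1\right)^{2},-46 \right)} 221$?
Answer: $221$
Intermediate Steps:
$x{\left(\left(-1\right)^{2},-46 \right)} 221 = \left(-1\right)^{2} \cdot 221 = 1 \cdot 221 = 221$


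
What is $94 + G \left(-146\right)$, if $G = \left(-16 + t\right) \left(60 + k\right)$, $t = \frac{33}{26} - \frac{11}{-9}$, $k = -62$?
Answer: $- \frac{450508}{117} \approx -3850.5$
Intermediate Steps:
$t = \frac{583}{234}$ ($t = 33 \cdot \frac{1}{26} - - \frac{11}{9} = \frac{33}{26} + \frac{11}{9} = \frac{583}{234} \approx 2.4915$)
$G = \frac{3161}{117}$ ($G = \left(-16 + \frac{583}{234}\right) \left(60 - 62\right) = \left(- \frac{3161}{234}\right) \left(-2\right) = \frac{3161}{117} \approx 27.017$)
$94 + G \left(-146\right) = 94 + \frac{3161}{117} \left(-146\right) = 94 - \frac{461506}{117} = - \frac{450508}{117}$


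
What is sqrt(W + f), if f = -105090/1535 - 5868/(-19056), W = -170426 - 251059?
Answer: I*sqrt(25047829559127759)/243758 ≈ 649.27*I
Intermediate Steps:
W = -421485
f = -33226461/487516 (f = -105090*1/1535 - 5868*(-1/19056) = -21018/307 + 489/1588 = -33226461/487516 ≈ -68.155)
sqrt(W + f) = sqrt(-421485 - 33226461/487516) = sqrt(-205513907721/487516) = I*sqrt(25047829559127759)/243758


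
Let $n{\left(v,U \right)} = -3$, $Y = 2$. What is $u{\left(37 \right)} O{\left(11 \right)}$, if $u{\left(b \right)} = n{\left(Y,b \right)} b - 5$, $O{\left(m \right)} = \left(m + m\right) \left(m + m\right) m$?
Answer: $-617584$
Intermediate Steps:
$O{\left(m \right)} = 4 m^{3}$ ($O{\left(m \right)} = 2 m 2 m m = 4 m^{2} m = 4 m^{3}$)
$u{\left(b \right)} = -5 - 3 b$ ($u{\left(b \right)} = - 3 b - 5 = -5 - 3 b$)
$u{\left(37 \right)} O{\left(11 \right)} = \left(-5 - 111\right) 4 \cdot 11^{3} = \left(-5 - 111\right) 4 \cdot 1331 = \left(-116\right) 5324 = -617584$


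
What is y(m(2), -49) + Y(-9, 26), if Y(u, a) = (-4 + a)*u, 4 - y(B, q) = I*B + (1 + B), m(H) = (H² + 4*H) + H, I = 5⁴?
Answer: -8959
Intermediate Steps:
I = 625
m(H) = H² + 5*H
y(B, q) = 3 - 626*B (y(B, q) = 4 - (625*B + (1 + B)) = 4 - (1 + 626*B) = 4 + (-1 - 626*B) = 3 - 626*B)
Y(u, a) = u*(-4 + a)
y(m(2), -49) + Y(-9, 26) = (3 - 1252*(5 + 2)) - 9*(-4 + 26) = (3 - 1252*7) - 9*22 = (3 - 626*14) - 198 = (3 - 8764) - 198 = -8761 - 198 = -8959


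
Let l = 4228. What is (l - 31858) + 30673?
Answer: 3043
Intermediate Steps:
(l - 31858) + 30673 = (4228 - 31858) + 30673 = -27630 + 30673 = 3043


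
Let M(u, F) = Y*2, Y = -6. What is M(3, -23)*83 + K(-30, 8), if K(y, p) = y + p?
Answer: -1018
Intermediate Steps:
K(y, p) = p + y
M(u, F) = -12 (M(u, F) = -6*2 = -12)
M(3, -23)*83 + K(-30, 8) = -12*83 + (8 - 30) = -996 - 22 = -1018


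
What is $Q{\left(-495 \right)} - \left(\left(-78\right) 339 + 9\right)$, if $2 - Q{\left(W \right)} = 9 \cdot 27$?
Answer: $26192$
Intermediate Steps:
$Q{\left(W \right)} = -241$ ($Q{\left(W \right)} = 2 - 9 \cdot 27 = 2 - 243 = -241$)
$Q{\left(-495 \right)} - \left(\left(-78\right) 339 + 9\right) = -241 - \left(\left(-78\right) 339 + 9\right) = -241 - \left(-26442 + 9\right) = -241 - -26433 = -241 + 26433 = 26192$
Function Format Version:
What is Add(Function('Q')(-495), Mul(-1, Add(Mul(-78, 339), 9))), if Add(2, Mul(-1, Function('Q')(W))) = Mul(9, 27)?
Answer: 26192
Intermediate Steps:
Function('Q')(W) = -241 (Function('Q')(W) = Add(2, Mul(-1, Mul(9, 27))) = Add(2, Mul(-1, 243)) = Add(2, -243) = -241)
Add(Function('Q')(-495), Mul(-1, Add(Mul(-78, 339), 9))) = Add(-241, Mul(-1, Add(Mul(-78, 339), 9))) = Add(-241, Mul(-1, Add(-26442, 9))) = Add(-241, Mul(-1, -26433)) = Add(-241, 26433) = 26192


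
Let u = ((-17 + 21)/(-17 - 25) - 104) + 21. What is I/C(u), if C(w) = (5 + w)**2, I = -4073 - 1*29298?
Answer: -14716611/2689600 ≈ -5.4717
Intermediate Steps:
u = -1745/21 (u = (4/(-42) - 104) + 21 = (4*(-1/42) - 104) + 21 = (-2/21 - 104) + 21 = -2186/21 + 21 = -1745/21 ≈ -83.095)
I = -33371 (I = -4073 - 29298 = -33371)
I/C(u) = -33371/(5 - 1745/21)**2 = -33371/((-1640/21)**2) = -33371/2689600/441 = -33371*441/2689600 = -14716611/2689600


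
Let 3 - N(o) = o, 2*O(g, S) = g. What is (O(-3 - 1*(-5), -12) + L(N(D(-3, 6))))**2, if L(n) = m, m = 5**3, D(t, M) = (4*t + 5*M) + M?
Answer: 15876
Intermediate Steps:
D(t, M) = 4*t + 6*M
O(g, S) = g/2
N(o) = 3 - o
m = 125
L(n) = 125
(O(-3 - 1*(-5), -12) + L(N(D(-3, 6))))**2 = ((-3 - 1*(-5))/2 + 125)**2 = ((-3 + 5)/2 + 125)**2 = ((1/2)*2 + 125)**2 = (1 + 125)**2 = 126**2 = 15876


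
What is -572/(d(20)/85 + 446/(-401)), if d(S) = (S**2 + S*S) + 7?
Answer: -19496620/285697 ≈ -68.242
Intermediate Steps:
d(S) = 7 + 2*S**2 (d(S) = (S**2 + S**2) + 7 = 2*S**2 + 7 = 7 + 2*S**2)
-572/(d(20)/85 + 446/(-401)) = -572/((7 + 2*20**2)/85 + 446/(-401)) = -572/((7 + 2*400)*(1/85) + 446*(-1/401)) = -572/((7 + 800)*(1/85) - 446/401) = -572/(807*(1/85) - 446/401) = -572/(807/85 - 446/401) = -572/285697/34085 = -572*34085/285697 = -19496620/285697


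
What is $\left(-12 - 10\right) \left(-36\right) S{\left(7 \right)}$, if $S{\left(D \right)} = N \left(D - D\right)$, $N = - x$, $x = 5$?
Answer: $0$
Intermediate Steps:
$N = -5$ ($N = \left(-1\right) 5 = -5$)
$S{\left(D \right)} = 0$ ($S{\left(D \right)} = - 5 \left(D - D\right) = \left(-5\right) 0 = 0$)
$\left(-12 - 10\right) \left(-36\right) S{\left(7 \right)} = \left(-12 - 10\right) \left(-36\right) 0 = \left(-22\right) \left(-36\right) 0 = 792 \cdot 0 = 0$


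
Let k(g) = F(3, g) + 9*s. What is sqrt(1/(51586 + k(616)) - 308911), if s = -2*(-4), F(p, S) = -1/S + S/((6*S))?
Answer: I*sqrt(2815238921062507461559)/95464289 ≈ 555.8*I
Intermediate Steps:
F(p, S) = 1/6 - 1/S (F(p, S) = -1/S + S*(1/(6*S)) = -1/S + 1/6 = 1/6 - 1/S)
s = 8
k(g) = 72 + (-6 + g)/(6*g) (k(g) = (-6 + g)/(6*g) + 9*8 = (-6 + g)/(6*g) + 72 = 72 + (-6 + g)/(6*g))
sqrt(1/(51586 + k(616)) - 308911) = sqrt(1/(51586 + (433/6 - 1/616)) - 308911) = sqrt(1/(51586 + 133361/1848) - 308911) = sqrt(1/(95464289/1848) - 308911) = sqrt(1848/95464289 - 308911) = sqrt(-29489968977431/95464289) = I*sqrt(2815238921062507461559)/95464289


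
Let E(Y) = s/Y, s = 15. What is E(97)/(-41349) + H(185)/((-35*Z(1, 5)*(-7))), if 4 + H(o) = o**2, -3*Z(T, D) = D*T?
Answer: -19607915234/233966425 ≈ -83.807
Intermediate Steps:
Z(T, D) = -D*T/3
E(Y) = 15/Y
H(o) = -4 + o**2
E(97)/(-41349) + H(185)/((-35*Z(1, 5)*(-7))) = (15/97)/(-41349) + (-4 + 185**2)/((-(-35)*5/3*(-7))) = (15*(1/97))*(-1/41349) + (-4 + 34225)/((-35*(-5/3)*(-7))) = (15/97)*(-1/41349) + 34221/(((175/3)*(-7))) = -5/1336951 + 34221/(-1225/3) = -5/1336951 + 34221*(-3/1225) = -5/1336951 - 102663/1225 = -19607915234/233966425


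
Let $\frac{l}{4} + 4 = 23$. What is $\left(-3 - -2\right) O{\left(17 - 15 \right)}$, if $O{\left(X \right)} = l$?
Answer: $-76$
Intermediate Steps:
$l = 76$ ($l = -16 + 4 \cdot 23 = -16 + 92 = 76$)
$O{\left(X \right)} = 76$
$\left(-3 - -2\right) O{\left(17 - 15 \right)} = \left(-3 - -2\right) 76 = \left(-3 + 2\right) 76 = \left(-1\right) 76 = -76$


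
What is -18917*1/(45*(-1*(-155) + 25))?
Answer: -18917/8100 ≈ -2.3354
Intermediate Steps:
-18917*1/(45*(-1*(-155) + 25)) = -18917*1/(45*(155 + 25)) = -18917/(180*45) = -18917/8100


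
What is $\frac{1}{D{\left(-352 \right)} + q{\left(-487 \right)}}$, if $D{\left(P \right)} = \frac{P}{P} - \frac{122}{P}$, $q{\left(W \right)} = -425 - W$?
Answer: $\frac{176}{11149} \approx 0.015786$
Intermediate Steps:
$D{\left(P \right)} = 1 - \frac{122}{P}$
$\frac{1}{D{\left(-352 \right)} + q{\left(-487 \right)}} = \frac{1}{\frac{-122 - 352}{-352} - -62} = \frac{1}{\left(- \frac{1}{352}\right) \left(-474\right) + \left(-425 + 487\right)} = \frac{1}{\frac{237}{176} + 62} = \frac{1}{\frac{11149}{176}} = \frac{176}{11149}$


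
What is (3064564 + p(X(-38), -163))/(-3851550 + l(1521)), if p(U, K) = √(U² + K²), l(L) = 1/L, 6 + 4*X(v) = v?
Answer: -4661201844/5858207549 - 1521*√26690/5858207549 ≈ -0.79571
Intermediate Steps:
X(v) = -3/2 + v/4
p(U, K) = √(K² + U²)
(3064564 + p(X(-38), -163))/(-3851550 + l(1521)) = (3064564 + √((-163)² + (-3/2 + (¼)*(-38))²))/(-3851550 + 1/1521) = (3064564 + √(26569 + (-3/2 - 19/2)²))/(-3851550 + 1/1521) = (3064564 + √(26569 + (-11)²))/(-5858207549/1521) = (3064564 + √(26569 + 121))*(-1521/5858207549) = (3064564 + √26690)*(-1521/5858207549) = -4661201844/5858207549 - 1521*√26690/5858207549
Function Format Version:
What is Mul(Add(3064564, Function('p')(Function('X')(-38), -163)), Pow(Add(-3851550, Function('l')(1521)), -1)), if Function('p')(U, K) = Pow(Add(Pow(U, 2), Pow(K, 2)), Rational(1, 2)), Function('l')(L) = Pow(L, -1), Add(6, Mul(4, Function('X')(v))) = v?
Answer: Add(Rational(-4661201844, 5858207549), Mul(Rational(-1521, 5858207549), Pow(26690, Rational(1, 2)))) ≈ -0.79571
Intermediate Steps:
Function('X')(v) = Add(Rational(-3, 2), Mul(Rational(1, 4), v))
Function('p')(U, K) = Pow(Add(Pow(K, 2), Pow(U, 2)), Rational(1, 2))
Mul(Add(3064564, Function('p')(Function('X')(-38), -163)), Pow(Add(-3851550, Function('l')(1521)), -1)) = Mul(Add(3064564, Pow(Add(Pow(-163, 2), Pow(Add(Rational(-3, 2), Mul(Rational(1, 4), -38)), 2)), Rational(1, 2))), Pow(Add(-3851550, Pow(1521, -1)), -1)) = Mul(Add(3064564, Pow(Add(26569, Pow(Add(Rational(-3, 2), Rational(-19, 2)), 2)), Rational(1, 2))), Pow(Add(-3851550, Rational(1, 1521)), -1)) = Mul(Add(3064564, Pow(Add(26569, Pow(-11, 2)), Rational(1, 2))), Pow(Rational(-5858207549, 1521), -1)) = Mul(Add(3064564, Pow(Add(26569, 121), Rational(1, 2))), Rational(-1521, 5858207549)) = Mul(Add(3064564, Pow(26690, Rational(1, 2))), Rational(-1521, 5858207549)) = Add(Rational(-4661201844, 5858207549), Mul(Rational(-1521, 5858207549), Pow(26690, Rational(1, 2))))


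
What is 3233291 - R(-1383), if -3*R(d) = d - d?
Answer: 3233291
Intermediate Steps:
R(d) = 0 (R(d) = -(d - d)/3 = -1/3*0 = 0)
3233291 - R(-1383) = 3233291 - 1*0 = 3233291 + 0 = 3233291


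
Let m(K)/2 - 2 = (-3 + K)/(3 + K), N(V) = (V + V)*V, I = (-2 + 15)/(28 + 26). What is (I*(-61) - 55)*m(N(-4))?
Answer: -41393/105 ≈ -394.22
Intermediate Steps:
I = 13/54 ≈ 0.24074
N(V) = 2*V² (N(V) = (2*V)*V = 2*V²)
m(K) = 4 + 2*(-3 + K)/(3 + K) (m(K) = 4 + 2*((-3 + K)/(3 + K)) = 4 + 2*(-3 + K)/(3 + K))
(I*(-61) - 55)*m(N(-4)) = ((13/54)*(-61) - 55)*(6*(1 + 2*(-4)²)/(3 + 2*(-4)²)) = (-793/54 - 55)*(6*(1 + 2*16)/(3 + 2*16)) = -3763*(1 + 32)/(9*(3 + 32)) = -3763*33/(9*35) = -3763/54*198/35 = -41393/105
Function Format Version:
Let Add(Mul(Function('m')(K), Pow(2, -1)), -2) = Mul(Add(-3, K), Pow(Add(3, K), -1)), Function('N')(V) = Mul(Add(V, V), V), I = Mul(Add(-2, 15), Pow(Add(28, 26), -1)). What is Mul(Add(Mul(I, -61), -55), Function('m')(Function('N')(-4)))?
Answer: Rational(-41393, 105) ≈ -394.22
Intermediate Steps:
I = Rational(13, 54) (I = Mul(13, Pow(54, -1)) = Mul(13, Rational(1, 54)) = Rational(13, 54) ≈ 0.24074)
Function('N')(V) = Mul(2, Pow(V, 2)) (Function('N')(V) = Mul(Mul(2, V), V) = Mul(2, Pow(V, 2)))
Function('m')(K) = Add(4, Mul(2, Pow(Add(3, K), -1), Add(-3, K))) (Function('m')(K) = Add(4, Mul(2, Mul(Add(-3, K), Pow(Add(3, K), -1)))) = Add(4, Mul(2, Mul(Pow(Add(3, K), -1), Add(-3, K)))) = Add(4, Mul(2, Pow(Add(3, K), -1), Add(-3, K))))
Mul(Add(Mul(I, -61), -55), Function('m')(Function('N')(-4))) = Mul(Add(Mul(Rational(13, 54), -61), -55), Mul(6, Pow(Add(3, Mul(2, Pow(-4, 2))), -1), Add(1, Mul(2, Pow(-4, 2))))) = Mul(Add(Rational(-793, 54), -55), Mul(6, Pow(Add(3, Mul(2, 16)), -1), Add(1, Mul(2, 16)))) = Mul(Rational(-3763, 54), Mul(6, Pow(Add(3, 32), -1), Add(1, 32))) = Mul(Rational(-3763, 54), Mul(6, Pow(35, -1), 33)) = Mul(Rational(-3763, 54), Mul(6, Rational(1, 35), 33)) = Mul(Rational(-3763, 54), Rational(198, 35)) = Rational(-41393, 105)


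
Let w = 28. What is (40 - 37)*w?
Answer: 84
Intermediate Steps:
(40 - 37)*w = (40 - 37)*28 = 3*28 = 84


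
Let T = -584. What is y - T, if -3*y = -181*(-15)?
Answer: -321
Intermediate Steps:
y = -905 (y = -(-181)*(-15)/3 = -⅓*2715 = -905)
y - T = -905 - 1*(-584) = -905 + 584 = -321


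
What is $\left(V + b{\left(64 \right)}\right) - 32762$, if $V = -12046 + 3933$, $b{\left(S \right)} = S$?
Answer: $-40811$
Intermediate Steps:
$V = -8113$
$\left(V + b{\left(64 \right)}\right) - 32762 = \left(-8113 + 64\right) - 32762 = -8049 - 32762 = -40811$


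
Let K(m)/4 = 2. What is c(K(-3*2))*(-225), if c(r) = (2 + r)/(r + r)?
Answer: -1125/8 ≈ -140.63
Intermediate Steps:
K(m) = 8 (K(m) = 4*2 = 8)
c(r) = (2 + r)/(2*r) (c(r) = (2 + r)/((2*r)) = (2 + r)*(1/(2*r)) = (2 + r)/(2*r))
c(K(-3*2))*(-225) = ((1/2)*(2 + 8)/8)*(-225) = ((1/2)*(1/8)*10)*(-225) = (5/8)*(-225) = -1125/8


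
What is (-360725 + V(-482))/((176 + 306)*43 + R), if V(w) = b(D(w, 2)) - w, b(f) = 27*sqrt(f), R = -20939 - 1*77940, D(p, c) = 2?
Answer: 120081/26051 - 9*sqrt(2)/26051 ≈ 4.6090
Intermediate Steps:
R = -98879 (R = -20939 - 77940 = -98879)
V(w) = -w + 27*sqrt(2) (V(w) = 27*sqrt(2) - w = -w + 27*sqrt(2))
(-360725 + V(-482))/((176 + 306)*43 + R) = (-360725 + (-1*(-482) + 27*sqrt(2)))/((176 + 306)*43 - 98879) = (-360725 + (482 + 27*sqrt(2)))/(482*43 - 98879) = (-360243 + 27*sqrt(2))/(20726 - 98879) = (-360243 + 27*sqrt(2))/(-78153) = (-360243 + 27*sqrt(2))*(-1/78153) = 120081/26051 - 9*sqrt(2)/26051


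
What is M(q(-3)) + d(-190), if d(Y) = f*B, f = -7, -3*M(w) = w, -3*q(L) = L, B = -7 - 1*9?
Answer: 335/3 ≈ 111.67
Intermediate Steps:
B = -16 (B = -7 - 9 = -16)
q(L) = -L/3
M(w) = -w/3
d(Y) = 112 (d(Y) = -7*(-16) = 112)
M(q(-3)) + d(-190) = -(-1)*(-3)/9 + 112 = -⅓*1 + 112 = -⅓ + 112 = 335/3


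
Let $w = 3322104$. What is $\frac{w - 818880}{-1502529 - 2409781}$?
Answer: $- \frac{1251612}{1956155} \approx -0.63983$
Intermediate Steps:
$\frac{w - 818880}{-1502529 - 2409781} = \frac{3322104 - 818880}{-1502529 - 2409781} = \frac{2503224}{-3912310} = 2503224 \left(- \frac{1}{3912310}\right) = - \frac{1251612}{1956155}$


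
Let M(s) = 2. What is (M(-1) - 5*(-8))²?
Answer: 1764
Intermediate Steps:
(M(-1) - 5*(-8))² = (2 - 5*(-8))² = (2 + 40)² = 42² = 1764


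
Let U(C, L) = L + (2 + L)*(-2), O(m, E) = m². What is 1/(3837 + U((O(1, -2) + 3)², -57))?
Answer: 1/3890 ≈ 0.00025707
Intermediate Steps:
U(C, L) = -4 - L (U(C, L) = L + (-4 - 2*L) = -4 - L)
1/(3837 + U((O(1, -2) + 3)², -57)) = 1/(3837 + (-4 - 1*(-57))) = 1/(3837 + (-4 + 57)) = 1/(3837 + 53) = 1/3890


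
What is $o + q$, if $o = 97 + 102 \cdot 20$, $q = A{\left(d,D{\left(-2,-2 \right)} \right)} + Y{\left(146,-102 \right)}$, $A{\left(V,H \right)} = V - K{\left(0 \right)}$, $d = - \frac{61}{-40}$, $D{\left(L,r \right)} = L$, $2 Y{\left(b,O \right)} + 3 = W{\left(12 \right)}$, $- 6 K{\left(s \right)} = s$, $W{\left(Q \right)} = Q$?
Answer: $\frac{85721}{40} \approx 2143.0$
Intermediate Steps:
$K{\left(s \right)} = - \frac{s}{6}$
$Y{\left(b,O \right)} = \frac{9}{2}$ ($Y{\left(b,O \right)} = - \frac{3}{2} + \frac{1}{2} \cdot 12 = - \frac{3}{2} + 6 = \frac{9}{2}$)
$d = \frac{61}{40}$ ($d = \left(-61\right) \left(- \frac{1}{40}\right) = \frac{61}{40} \approx 1.525$)
$A{\left(V,H \right)} = V$ ($A{\left(V,H \right)} = V - \left(- \frac{1}{6}\right) 0 = V - 0 = V + 0 = V$)
$q = \frac{241}{40}$ ($q = \frac{61}{40} + \frac{9}{2} = \frac{241}{40} \approx 6.025$)
$o = 2137$ ($o = 97 + 2040 = 2137$)
$o + q = 2137 + \frac{241}{40} = \frac{85721}{40}$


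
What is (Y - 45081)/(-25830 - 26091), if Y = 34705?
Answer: 10376/51921 ≈ 0.19984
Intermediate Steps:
(Y - 45081)/(-25830 - 26091) = (34705 - 45081)/(-25830 - 26091) = -10376/(-51921) = -10376*(-1/51921) = 10376/51921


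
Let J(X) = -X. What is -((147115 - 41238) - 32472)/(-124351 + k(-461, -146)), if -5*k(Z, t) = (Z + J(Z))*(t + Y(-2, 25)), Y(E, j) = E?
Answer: 73405/124351 ≈ 0.59031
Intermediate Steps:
k(Z, t) = 0 (k(Z, t) = -(Z - Z)*(t - 2)/5 = -0*(-2 + t) = -⅕*0 = 0)
-((147115 - 41238) - 32472)/(-124351 + k(-461, -146)) = -((147115 - 41238) - 32472)/(-124351 + 0) = -(105877 - 32472)/(-124351) = -73405*(-1)/124351 = -1*(-73405/124351) = 73405/124351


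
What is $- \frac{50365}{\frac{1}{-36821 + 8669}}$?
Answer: $1417875480$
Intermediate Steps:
$- \frac{50365}{\frac{1}{-36821 + 8669}} = - \frac{50365}{\frac{1}{-28152}} = - \frac{50365}{- \frac{1}{28152}} = \left(-50365\right) \left(-28152\right) = 1417875480$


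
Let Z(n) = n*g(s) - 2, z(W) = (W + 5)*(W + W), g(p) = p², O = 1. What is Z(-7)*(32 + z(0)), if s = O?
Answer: -288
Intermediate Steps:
s = 1
z(W) = 2*W*(5 + W) (z(W) = (5 + W)*(2*W) = 2*W*(5 + W))
Z(n) = -2 + n (Z(n) = n*1² - 2 = n*1 - 2 = n - 2 = -2 + n)
Z(-7)*(32 + z(0)) = (-2 - 7)*(32 + 2*0*(5 + 0)) = -9*(32 + 2*0*5) = -9*(32 + 0) = -9*32 = -288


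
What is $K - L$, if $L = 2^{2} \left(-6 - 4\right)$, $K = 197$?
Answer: $237$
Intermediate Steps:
$L = -40$ ($L = 4 \left(-10\right) = -40$)
$K - L = 197 - -40 = 197 + 40 = 237$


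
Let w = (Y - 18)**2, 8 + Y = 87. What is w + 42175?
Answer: 45896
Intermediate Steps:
Y = 79 (Y = -8 + 87 = 79)
w = 3721 (w = (79 - 18)**2 = 61**2 = 3721)
w + 42175 = 3721 + 42175 = 45896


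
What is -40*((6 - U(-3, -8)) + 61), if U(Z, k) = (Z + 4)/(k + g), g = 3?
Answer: -2688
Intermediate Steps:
U(Z, k) = (4 + Z)/(3 + k) (U(Z, k) = (Z + 4)/(k + 3) = (4 + Z)/(3 + k))
-40*((6 - U(-3, -8)) + 61) = -40*((6 - (4 - 3)/(3 - 8)) + 61) = -40*((6 - 1/(-5)) + 61) = -40*((6 - (-1)/5) + 61) = -40*((6 - 1*(-1/5)) + 61) = -40*((6 + 1/5) + 61) = -40*(31/5 + 61) = -40*336/5 = -2688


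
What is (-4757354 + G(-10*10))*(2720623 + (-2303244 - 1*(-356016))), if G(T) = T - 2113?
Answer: -3681025319965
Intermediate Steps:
G(T) = -2113 + T
(-4757354 + G(-10*10))*(2720623 + (-2303244 - 1*(-356016))) = (-4757354 + (-2113 - 10*10))*(2720623 + (-2303244 - 1*(-356016))) = (-4757354 + (-2113 - 100))*(2720623 + (-2303244 + 356016)) = (-4757354 - 2213)*(2720623 - 1947228) = -4759567*773395 = -3681025319965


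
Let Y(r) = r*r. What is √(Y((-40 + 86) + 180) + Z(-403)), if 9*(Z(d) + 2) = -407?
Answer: √459259/3 ≈ 225.90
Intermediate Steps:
Z(d) = -425/9 (Z(d) = -2 + (⅑)*(-407) = -2 - 407/9 = -425/9)
Y(r) = r²
√(Y((-40 + 86) + 180) + Z(-403)) = √(((-40 + 86) + 180)² - 425/9) = √((46 + 180)² - 425/9) = √(226² - 425/9) = √(51076 - 425/9) = √(459259/9) = √459259/3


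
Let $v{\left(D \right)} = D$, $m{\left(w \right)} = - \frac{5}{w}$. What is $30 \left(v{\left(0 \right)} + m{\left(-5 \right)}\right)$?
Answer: $30$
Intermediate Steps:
$30 \left(v{\left(0 \right)} + m{\left(-5 \right)}\right) = 30 \left(0 - \frac{5}{-5}\right) = 30 \left(0 - -1\right) = 30 \left(0 + 1\right) = 30 \cdot 1 = 30$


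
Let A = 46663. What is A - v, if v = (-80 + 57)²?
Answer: 46134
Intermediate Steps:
v = 529 (v = (-23)² = 529)
A - v = 46663 - 1*529 = 46663 - 529 = 46134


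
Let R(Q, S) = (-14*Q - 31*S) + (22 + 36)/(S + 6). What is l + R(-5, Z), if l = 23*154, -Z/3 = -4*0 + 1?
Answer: 11173/3 ≈ 3724.3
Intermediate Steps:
Z = -3 (Z = -3*(-4*0 + 1) = -3*(0 + 1) = -3*1 = -3)
l = 3542
R(Q, S) = -31*S - 14*Q + 58/(6 + S) (R(Q, S) = (-31*S - 14*Q) + 58/(6 + S) = -31*S - 14*Q + 58/(6 + S))
l + R(-5, Z) = 3542 + (58 - 186*(-3) - 84*(-5) - 31*(-3)² - 14*(-5)*(-3))/(6 - 3) = 3542 + (58 + 558 + 420 - 31*9 - 210)/3 = 3542 + (58 + 558 + 420 - 279 - 210)/3 = 3542 + (⅓)*547 = 3542 + 547/3 = 11173/3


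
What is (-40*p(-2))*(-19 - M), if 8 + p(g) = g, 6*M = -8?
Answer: -21200/3 ≈ -7066.7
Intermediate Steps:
M = -4/3 (M = (⅙)*(-8) = -4/3 ≈ -1.3333)
p(g) = -8 + g
(-40*p(-2))*(-19 - M) = (-40*(-8 - 2))*(-19 - 1*(-4/3)) = (-40*(-10))*(-19 + 4/3) = 400*(-53/3) = -21200/3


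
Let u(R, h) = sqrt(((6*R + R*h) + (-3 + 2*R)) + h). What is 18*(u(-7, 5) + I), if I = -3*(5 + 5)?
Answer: -540 + 18*I*sqrt(89) ≈ -540.0 + 169.81*I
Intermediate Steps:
I = -30 (I = -3*10 = -30)
u(R, h) = sqrt(-3 + h + 8*R + R*h) (u(R, h) = sqrt((-3 + 8*R + R*h) + h) = sqrt(-3 + h + 8*R + R*h))
18*(u(-7, 5) + I) = 18*(sqrt(-3 + 5 + 8*(-7) - 7*5) - 30) = 18*(sqrt(-3 + 5 - 56 - 35) - 30) = 18*(sqrt(-89) - 30) = 18*(I*sqrt(89) - 30) = 18*(-30 + I*sqrt(89)) = -540 + 18*I*sqrt(89)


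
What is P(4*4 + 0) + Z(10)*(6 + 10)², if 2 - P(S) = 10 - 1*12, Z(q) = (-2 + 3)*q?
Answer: 2564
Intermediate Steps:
Z(q) = q (Z(q) = 1*q = q)
P(S) = 4 (P(S) = 2 - (10 - 1*12) = 2 - (10 - 12) = 2 - 1*(-2) = 2 + 2 = 4)
P(4*4 + 0) + Z(10)*(6 + 10)² = 4 + 10*(6 + 10)² = 4 + 10*16² = 4 + 10*256 = 4 + 2560 = 2564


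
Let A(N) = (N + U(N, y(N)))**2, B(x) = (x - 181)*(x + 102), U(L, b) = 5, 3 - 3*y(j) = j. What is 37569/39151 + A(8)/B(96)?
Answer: 5257729/5537070 ≈ 0.94955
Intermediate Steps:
y(j) = 1 - j/3
B(x) = (-181 + x)*(102 + x)
A(N) = (5 + N)**2 (A(N) = (N + 5)**2 = (5 + N)**2)
37569/39151 + A(8)/B(96) = 37569/39151 + (5 + 8)**2/(-18462 + 96**2 - 79*96) = 37569*(1/39151) + 13**2/(-18462 + 9216 - 7584) = 5367/5593 + 169/(-16830) = 5367/5593 + 169*(-1/16830) = 5367/5593 - 169/16830 = 5257729/5537070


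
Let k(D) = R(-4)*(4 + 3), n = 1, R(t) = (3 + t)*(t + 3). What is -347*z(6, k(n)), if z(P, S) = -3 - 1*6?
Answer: 3123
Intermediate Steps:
R(t) = (3 + t)**2 (R(t) = (3 + t)*(3 + t) = (3 + t)**2)
k(D) = 7 (k(D) = (3 - 4)**2*(4 + 3) = (-1)**2*7 = 1*7 = 7)
z(P, S) = -9 (z(P, S) = -3 - 6 = -9)
-347*z(6, k(n)) = -347*(-9) = 3123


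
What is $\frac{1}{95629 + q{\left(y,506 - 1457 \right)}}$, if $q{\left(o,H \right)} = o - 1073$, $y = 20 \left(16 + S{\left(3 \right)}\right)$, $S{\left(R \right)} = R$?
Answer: $\frac{1}{94936} \approx 1.0533 \cdot 10^{-5}$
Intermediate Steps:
$y = 380$ ($y = 20 \left(16 + 3\right) = 20 \cdot 19 = 380$)
$q{\left(o,H \right)} = -1073 + o$
$\frac{1}{95629 + q{\left(y,506 - 1457 \right)}} = \frac{1}{95629 + \left(-1073 + 380\right)} = \frac{1}{95629 - 693} = \frac{1}{94936}$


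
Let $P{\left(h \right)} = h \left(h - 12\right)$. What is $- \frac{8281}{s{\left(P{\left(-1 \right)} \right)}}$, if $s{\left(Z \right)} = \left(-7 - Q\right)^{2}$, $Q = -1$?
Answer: $- \frac{8281}{36} \approx -230.03$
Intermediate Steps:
$P{\left(h \right)} = h \left(-12 + h\right)$
$s{\left(Z \right)} = 36$ ($s{\left(Z \right)} = \left(-7 - -1\right)^{2} = \left(-7 + 1\right)^{2} = \left(-6\right)^{2} = 36$)
$- \frac{8281}{s{\left(P{\left(-1 \right)} \right)}} = - \frac{8281}{36}$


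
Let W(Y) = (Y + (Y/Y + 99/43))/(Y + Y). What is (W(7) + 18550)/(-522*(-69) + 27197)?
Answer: 11167543/38055430 ≈ 0.29345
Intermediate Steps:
W(Y) = (142/43 + Y)/(2*Y) (W(Y) = (Y + (1 + 99*(1/43)))/((2*Y)) = (Y + (1 + 99/43))*(1/(2*Y)) = (Y + 142/43)*(1/(2*Y)) = (142/43 + Y)*(1/(2*Y)) = (142/43 + Y)/(2*Y))
(W(7) + 18550)/(-522*(-69) + 27197) = ((1/86)*(142 + 43*7)/7 + 18550)/(-522*(-69) + 27197) = ((1/86)*(⅐)*(142 + 301) + 18550)/(36018 + 27197) = ((1/86)*(⅐)*443 + 18550)/63215 = (443/602 + 18550)*(1/63215) = (11167543/602)*(1/63215) = 11167543/38055430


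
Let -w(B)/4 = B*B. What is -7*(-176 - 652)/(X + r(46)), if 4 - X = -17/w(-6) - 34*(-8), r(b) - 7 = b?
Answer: -834624/30977 ≈ -26.943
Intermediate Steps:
r(b) = 7 + b
w(B) = -4*B² (w(B) = -4*B*B = -4*B²)
X = -38609/144 (X = 4 - (-17/((-4*(-6)²)) - 34*(-8)) = 4 - (-17/((-4*36)) + 272) = 4 - (-17/(-144) + 272) = 4 - (-17*(-1/144) + 272) = 4 - (17/144 + 272) = 4 - 1*39185/144 = 4 - 39185/144 = -38609/144 ≈ -268.12)
-7*(-176 - 652)/(X + r(46)) = -7*(-176 - 652)/(-38609/144 + (7 + 46)) = -(-5796)/(-38609/144 + 53) = -(-5796)/(-30977/144) = -(-5796)*(-144)/30977 = -7*119232/30977 = -834624/30977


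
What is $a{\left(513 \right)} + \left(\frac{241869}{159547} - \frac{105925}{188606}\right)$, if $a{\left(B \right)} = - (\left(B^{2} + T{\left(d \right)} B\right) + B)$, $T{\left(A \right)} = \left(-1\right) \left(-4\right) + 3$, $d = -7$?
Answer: $- \frac{8042622503129947}{30091521482} \approx -2.6727 \cdot 10^{5}$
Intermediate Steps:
$T{\left(A \right)} = 7$ ($T{\left(A \right)} = 4 + 3 = 7$)
$a{\left(B \right)} = - B^{2} - 8 B$ ($a{\left(B \right)} = - (\left(B^{2} + 7 B\right) + B) = - (B^{2} + 8 B) = - B^{2} - 8 B$)
$a{\left(513 \right)} + \left(\frac{241869}{159547} - \frac{105925}{188606}\right) = \left(-1\right) 513 \left(8 + 513\right) + \left(\frac{241869}{159547} - \frac{105925}{188606}\right) = \left(-1\right) 513 \cdot 521 + \left(241869 \cdot \frac{1}{159547} - \frac{105925}{188606}\right) = -267273 + \left(\frac{241869}{159547} - \frac{105925}{188606}\right) = -267273 + \frac{28717928639}{30091521482} = - \frac{8042622503129947}{30091521482}$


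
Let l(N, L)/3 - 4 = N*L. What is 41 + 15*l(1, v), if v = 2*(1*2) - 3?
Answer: 266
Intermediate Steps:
v = 1 (v = 2*2 - 3 = 4 - 3 = 1)
l(N, L) = 12 + 3*L*N (l(N, L) = 12 + 3*(N*L) = 12 + 3*(L*N) = 12 + 3*L*N)
41 + 15*l(1, v) = 41 + 15*(12 + 3*1*1) = 41 + 15*(12 + 3) = 41 + 15*15 = 41 + 225 = 266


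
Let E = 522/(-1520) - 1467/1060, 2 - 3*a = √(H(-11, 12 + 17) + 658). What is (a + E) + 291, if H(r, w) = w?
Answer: 35036263/120840 - √687/3 ≈ 281.20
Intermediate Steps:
a = ⅔ - √687/3 (a = ⅔ - √((12 + 17) + 658)/3 = ⅔ - √(29 + 658)/3 = ⅔ - √687/3 ≈ -8.0702)
E = -69579/40280 (E = 522*(-1/1520) - 1467*1/1060 = -261/760 - 1467/1060 = -69579/40280 ≈ -1.7274)
(a + E) + 291 = ((⅔ - √687/3) - 69579/40280) + 291 = (-128177/120840 - √687/3) + 291 = 35036263/120840 - √687/3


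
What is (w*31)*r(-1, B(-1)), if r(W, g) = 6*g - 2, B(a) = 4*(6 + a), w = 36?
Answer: 131688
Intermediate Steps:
B(a) = 24 + 4*a
r(W, g) = -2 + 6*g
(w*31)*r(-1, B(-1)) = (36*31)*(-2 + 6*(24 + 4*(-1))) = 1116*(-2 + 6*(24 - 4)) = 1116*(-2 + 6*20) = 1116*(-2 + 120) = 1116*118 = 131688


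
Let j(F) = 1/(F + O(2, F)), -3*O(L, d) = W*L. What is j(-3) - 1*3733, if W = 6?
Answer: -26132/7 ≈ -3733.1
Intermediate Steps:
O(L, d) = -2*L
j(F) = 1/(-4 + F) (j(F) = 1/(F - 2*2) = 1/(F - 4) = 1/(-4 + F))
j(-3) - 1*3733 = 1/(-4 - 3) - 1*3733 = 1/(-7) - 3733 = -⅐ - 3733 = -26132/7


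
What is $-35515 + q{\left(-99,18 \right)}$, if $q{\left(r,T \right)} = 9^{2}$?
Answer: $-35434$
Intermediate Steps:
$q{\left(r,T \right)} = 81$
$-35515 + q{\left(-99,18 \right)} = -35515 + 81 = -35434$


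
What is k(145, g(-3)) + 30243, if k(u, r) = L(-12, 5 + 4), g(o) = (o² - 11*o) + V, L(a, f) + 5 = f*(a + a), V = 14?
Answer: 30022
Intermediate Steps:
L(a, f) = -5 + 2*a*f (L(a, f) = -5 + f*(a + a) = -5 + f*(2*a) = -5 + 2*a*f)
g(o) = 14 + o² - 11*o (g(o) = (o² - 11*o) + 14 = 14 + o² - 11*o)
k(u, r) = -221 (k(u, r) = -5 + 2*(-12)*(5 + 4) = -5 + 2*(-12)*9 = -5 - 216 = -221)
k(145, g(-3)) + 30243 = -221 + 30243 = 30022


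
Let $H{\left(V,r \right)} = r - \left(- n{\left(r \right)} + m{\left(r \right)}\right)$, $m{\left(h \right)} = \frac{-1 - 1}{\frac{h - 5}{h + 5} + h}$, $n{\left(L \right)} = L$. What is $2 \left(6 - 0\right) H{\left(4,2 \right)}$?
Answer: $\frac{696}{11} \approx 63.273$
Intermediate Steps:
$m{\left(h \right)} = - \frac{2}{h + \frac{-5 + h}{5 + h}}$ ($m{\left(h \right)} = - \frac{2}{\frac{-5 + h}{5 + h} + h} = - \frac{2}{h + \frac{-5 + h}{5 + h}}$)
$H{\left(V,r \right)} = 2 r - \frac{2 \left(-5 - r\right)}{-5 + r^{2} + 6 r}$ ($H{\left(V,r \right)} = r + \left(r - \frac{2 \left(-5 - r\right)}{-5 + r^{2} + 6 r}\right) = 2 r - \frac{2 \left(-5 - r\right)}{-5 + r^{2} + 6 r}$)
$2 \left(6 - 0\right) H{\left(4,2 \right)} = 2 \left(6 - 0\right) \frac{2 \left(5 + 2^{3} - 8 + 6 \cdot 2^{2}\right)}{-5 + 2^{2} + 6 \cdot 2} = 2 \left(6 + 0\right) \frac{2 \left(5 + 8 - 8 + 6 \cdot 4\right)}{-5 + 4 + 12} = 2 \cdot 6 \frac{2 \left(5 + 8 - 8 + 24\right)}{11} = 12 \cdot 2 \cdot \frac{1}{11} \cdot 29 = 12 \cdot \frac{58}{11} = \frac{696}{11}$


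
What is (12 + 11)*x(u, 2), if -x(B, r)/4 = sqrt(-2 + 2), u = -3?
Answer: 0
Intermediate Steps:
x(B, r) = 0 (x(B, r) = -4*sqrt(-2 + 2) = -4*sqrt(0) = -4*0 = 0)
(12 + 11)*x(u, 2) = (12 + 11)*0 = 23*0 = 0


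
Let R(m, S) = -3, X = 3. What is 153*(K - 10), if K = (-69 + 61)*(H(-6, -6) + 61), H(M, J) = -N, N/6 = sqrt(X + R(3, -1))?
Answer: -76194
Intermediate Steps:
N = 0 (N = 6*sqrt(3 - 3) = 6*sqrt(0) = 6*0 = 0)
H(M, J) = 0 (H(M, J) = -1*0 = 0)
K = -488 (K = (-69 + 61)*(0 + 61) = -8*61 = -488)
153*(K - 10) = 153*(-488 - 10) = 153*(-498) = -76194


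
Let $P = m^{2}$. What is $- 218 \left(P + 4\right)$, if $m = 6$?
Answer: $-8720$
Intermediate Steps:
$P = 36$ ($P = 6^{2} = 36$)
$- 218 \left(P + 4\right) = - 218 \left(36 + 4\right) = \left(-218\right) 40 = -8720$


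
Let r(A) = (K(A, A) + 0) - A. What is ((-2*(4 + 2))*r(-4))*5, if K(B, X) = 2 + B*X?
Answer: -1320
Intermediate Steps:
r(A) = 2 + A**2 - A (r(A) = ((2 + A*A) + 0) - A = ((2 + A**2) + 0) - A = (2 + A**2) - A = 2 + A**2 - A)
((-2*(4 + 2))*r(-4))*5 = ((-2*(4 + 2))*(2 + (-4)**2 - 1*(-4)))*5 = ((-2*6)*(2 + 16 + 4))*5 = -12*22*5 = -264*5 = -1320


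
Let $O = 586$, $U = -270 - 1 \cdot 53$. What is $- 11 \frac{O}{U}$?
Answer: $\frac{6446}{323} \approx 19.957$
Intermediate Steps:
$U = -323$ ($U = -270 - 53 = -323$)
$- 11 \frac{O}{U} = - 11 \frac{586}{-323} = - 11 \cdot 586 \left(- \frac{1}{323}\right) = \left(-11\right) \left(- \frac{586}{323}\right) = \frac{6446}{323}$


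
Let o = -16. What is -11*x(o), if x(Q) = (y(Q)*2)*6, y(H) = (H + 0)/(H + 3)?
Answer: -2112/13 ≈ -162.46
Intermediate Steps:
y(H) = H/(3 + H)
x(Q) = 12*Q/(3 + Q) (x(Q) = ((Q/(3 + Q))*2)*6 = (2*Q/(3 + Q))*6 = 12*Q/(3 + Q))
-11*x(o) = -132*(-16)/(3 - 16) = -132*(-16)/(-13) = -132*(-16)*(-1)/13 = -11*192/13 = -2112/13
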